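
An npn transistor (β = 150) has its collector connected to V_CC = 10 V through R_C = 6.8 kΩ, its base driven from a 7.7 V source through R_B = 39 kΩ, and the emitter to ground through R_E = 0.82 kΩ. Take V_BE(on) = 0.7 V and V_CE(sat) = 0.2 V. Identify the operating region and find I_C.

Assume active: I_B = (7.7 − 0.7)/(39 + 151×0.82) = 0.043 mA, I_C = β·I_B = 6.45 mA.
Then V_CE = 10 − 6.45×6.8 − 6.49×0.82 = -39.2 V < 0.2 V — the active assumption fails.
Re-solve with V_CE = 0.2 V. KCL at the emitter: V_E/R_E = (V_BB−0.7−V_E)/R_B + (V_CC−0.2−V_E)/R_C, giving V_E = 1.16 V.
I_C = (V_CC − 0.2 − V_E)/R_C = (9.8 − 1.16)/6.8 = 1.27 mA.
Check: I_B = (7 − 1.16)/39 = 0.15 mA, and β·I_B = 22.4 mA > I_C, confirming saturation.

saturation; I_C ≈ 1.3 mA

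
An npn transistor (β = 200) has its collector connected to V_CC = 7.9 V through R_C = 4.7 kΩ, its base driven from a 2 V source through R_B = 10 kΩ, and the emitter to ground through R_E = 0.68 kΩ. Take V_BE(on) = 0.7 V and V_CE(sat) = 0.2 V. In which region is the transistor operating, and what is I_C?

saturation; I_C ≈ 1.4 mA

Assume active: I_B = (2 − 0.7)/(10 + 201×0.68) = 0.00886 mA, I_C = β·I_B = 1.77 mA.
Then V_CE = 7.9 − 1.77×4.7 − 1.78×0.68 = -1.64 V < 0.2 V — the active assumption fails.
Re-solve with V_CE = 0.2 V. KCL at the emitter: V_E/R_E = (V_BB−0.7−V_E)/R_B + (V_CC−0.2−V_E)/R_C, giving V_E = 0.992 V.
I_C = (V_CC − 0.2 − V_E)/R_C = (7.7 − 0.992)/4.7 = 1.43 mA.
Check: I_B = (1.3 − 0.992)/10 = 0.0308 mA, and β·I_B = 6.17 mA > I_C, confirming saturation.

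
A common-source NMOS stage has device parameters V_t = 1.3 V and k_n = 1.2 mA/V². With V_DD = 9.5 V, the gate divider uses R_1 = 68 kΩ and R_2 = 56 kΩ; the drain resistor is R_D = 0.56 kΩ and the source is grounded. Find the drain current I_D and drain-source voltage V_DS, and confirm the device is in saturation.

I_D ≈ 5.4 mA, V_DS ≈ 6.5 V

V_G = V_DD·R_2/(R_1+R_2) = 9.5×56/124 = 4.29 V. With the source grounded, V_GS = V_G = 4.29 V.
Assume saturation: I_D = (k_n/2)(V_GS − V_t)² = (1.2/2)×(4.29 − 1.3)² = 0.6×2.99² = 5.37 mA.
V_DS = V_DD − I_D·R_D = 9.5 − 5.37×0.56 = 6.5 V.
Saturation requires V_DS ≥ V_GS − V_t = 2.99 V; 6.5 ≥ 2.99 ✓.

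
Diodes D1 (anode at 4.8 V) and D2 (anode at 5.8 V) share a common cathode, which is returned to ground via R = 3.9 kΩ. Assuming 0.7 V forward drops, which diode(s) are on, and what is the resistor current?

Only D2 conducts; I_R ≈ 1.3 mA

Assume both conduct. Then node N would need to be at both 4.8−0.7 = 4.1 V and 5.8−0.7 = 5.1 V, which is impossible.
Assume only D2 conducts: V_N = 5.8 − 0.7 = 5.1 V, so I_R = 5.1/3.9 = 1.31 mA.
Check D1: its anode-to-cathode voltage is 4.8 − 5.1 = -0.3 V < 0.7 V, so it is off. The assumption is consistent.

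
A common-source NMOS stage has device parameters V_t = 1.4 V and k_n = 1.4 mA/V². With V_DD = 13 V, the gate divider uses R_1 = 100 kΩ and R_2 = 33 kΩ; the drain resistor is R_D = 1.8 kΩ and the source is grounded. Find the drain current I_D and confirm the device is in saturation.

I_D ≈ 2.3 mA

V_G = V_DD·R_2/(R_1+R_2) = 13×33/133 = 3.23 V. With the source grounded, V_GS = V_G = 3.23 V.
Assume saturation: I_D = (k_n/2)(V_GS − V_t)² = (1.4/2)×(3.23 − 1.4)² = 0.7×1.83² = 2.33 mA.
V_DS = V_DD − I_D·R_D = 13 − 2.33×1.8 = 8.8 V.
Saturation requires V_DS ≥ V_GS − V_t = 1.83 V; 8.8 ≥ 1.83 ✓.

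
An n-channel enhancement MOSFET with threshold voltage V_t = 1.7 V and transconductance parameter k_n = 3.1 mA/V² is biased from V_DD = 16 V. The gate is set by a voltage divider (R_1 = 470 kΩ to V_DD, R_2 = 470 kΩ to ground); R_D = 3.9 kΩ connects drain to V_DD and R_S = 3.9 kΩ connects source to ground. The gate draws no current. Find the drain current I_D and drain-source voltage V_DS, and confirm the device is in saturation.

I_D ≈ 1.4 mA, V_DS ≈ 5.3 V

V_G = V_DD·R_2/(R_1+R_2) = 16×470/940 = 8 V.
Assume saturation: I_D = (k_n/2)(V_GS − V_t)² with V_GS = V_G − I_D·R_S = 8 − 3.9·I_D.
Substituting gives 23.6·I_D² − 77.2·I_D + 61.5 = 0, with roots I_D = 1.37 or 1.9 mA.
The root I_D = 1.9 mA gives V_GS = 0.593 V ≤ V_t, so take I_D = 1.37 mA.
Then V_GS = 2.64 V and V_DS = V_DD − I_D(R_D+R_S) = 16 − 1.37×7.8 = 5.28 V.
Saturation requires V_DS ≥ V_GS − V_t = 0.942 V; 5.28 ≥ 0.942 ✓.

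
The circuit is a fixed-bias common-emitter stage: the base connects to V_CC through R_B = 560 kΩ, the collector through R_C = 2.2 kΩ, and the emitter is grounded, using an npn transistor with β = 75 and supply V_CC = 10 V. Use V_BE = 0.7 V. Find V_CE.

Base loop: V_CC = I_B·R_B + V_BE, so I_B = (10 − 0.7)/560 kΩ = 0.0166 mA.
In the active region I_C = β·I_B = 75 × 0.0166 = 1.25 mA.
Collector loop: V_CE = V_CC − I_C·R_C = 10 − 1.25×2.2 = 7.26 V.
Since V_CE = 7.26 V > V_CE(sat) ≈ 0.2 V, the transistor is in the active region as assumed.

V_CE ≈ 7.3 V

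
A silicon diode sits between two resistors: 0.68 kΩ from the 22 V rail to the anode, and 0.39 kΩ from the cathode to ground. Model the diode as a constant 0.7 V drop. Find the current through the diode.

I ≈ 20 mA

The two resistors are in series with the diode, so KVL gives 22 = I·0.68 + 0.7 + I·0.39.
I = (22 − 0.7) / (0.68 + 0.39) kΩ = 21.3 / 1.07 = 19.9 mA.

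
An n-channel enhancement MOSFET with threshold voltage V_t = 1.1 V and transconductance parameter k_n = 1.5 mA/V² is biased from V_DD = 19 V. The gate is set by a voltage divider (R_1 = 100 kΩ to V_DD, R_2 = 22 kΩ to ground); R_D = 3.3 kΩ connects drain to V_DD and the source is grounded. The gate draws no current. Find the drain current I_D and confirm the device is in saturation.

V_G = V_DD·R_2/(R_1+R_2) = 19×22/122 = 3.43 V. With the source grounded, V_GS = V_G = 3.43 V.
Assume saturation: I_D = (k_n/2)(V_GS − V_t)² = (1.5/2)×(3.43 − 1.1)² = 0.75×2.33² = 4.06 mA.
V_DS = V_DD − I_D·R_D = 19 − 4.06×3.3 = 5.61 V.
Saturation requires V_DS ≥ V_GS − V_t = 2.33 V; 5.61 ≥ 2.33 ✓.

I_D ≈ 4.1 mA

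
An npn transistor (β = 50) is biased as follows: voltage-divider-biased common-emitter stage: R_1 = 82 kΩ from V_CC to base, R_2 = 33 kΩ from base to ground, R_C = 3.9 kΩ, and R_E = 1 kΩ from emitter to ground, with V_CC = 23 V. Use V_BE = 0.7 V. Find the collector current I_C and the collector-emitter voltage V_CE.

Thevenize the base divider: V_Th = V_CC·R_2/(R_1+R_2) = 23×33/115 = 6.6 V, R_Th = R_1‖R_2 = 23.5 kΩ.
Base-emitter loop: V_Th = I_B·R_Th + V_BE + (β+1)I_B·R_E, so I_B = (6.6 − 0.7) / (23.5 + 51×1) = 0.0792 mA.
I_C = β·I_B = 50×0.0792 = 3.96 mA, and I_E = (β+1)I_B = 4.04 mA.
V_CE = V_CC − I_C·R_C − I_E·R_E = 23 − 3.96×3.9 − 4.04×1 = 3.53 V.
V_CE = 3.53 V > 0.2 V confirms active-region operation.

I_C ≈ 4 mA, V_CE ≈ 3.5 V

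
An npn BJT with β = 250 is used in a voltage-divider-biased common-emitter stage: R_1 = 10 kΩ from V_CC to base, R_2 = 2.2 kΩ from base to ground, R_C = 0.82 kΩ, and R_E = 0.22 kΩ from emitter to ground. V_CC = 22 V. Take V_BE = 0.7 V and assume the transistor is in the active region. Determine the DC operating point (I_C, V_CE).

I_C ≈ 14 mA, V_CE ≈ 7.1 V

Thevenize the base divider: V_Th = V_CC·R_2/(R_1+R_2) = 22×2.2/12.2 = 3.97 V, R_Th = R_1‖R_2 = 1.8 kΩ.
Base-emitter loop: V_Th = I_B·R_Th + V_BE + (β+1)I_B·R_E, so I_B = (3.97 − 0.7) / (1.8 + 251×0.22) = 0.0573 mA.
I_C = β·I_B = 250×0.0573 = 14.3 mA, and I_E = (β+1)I_B = 14.4 mA.
V_CE = V_CC − I_C·R_C − I_E·R_E = 22 − 14.3×0.82 − 14.4×0.22 = 7.09 V.
V_CE = 7.09 V > 0.2 V confirms active-region operation.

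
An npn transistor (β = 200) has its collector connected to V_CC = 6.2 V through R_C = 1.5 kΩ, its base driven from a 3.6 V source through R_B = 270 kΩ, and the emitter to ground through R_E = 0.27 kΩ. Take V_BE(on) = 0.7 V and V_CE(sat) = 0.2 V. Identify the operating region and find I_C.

active; I_C ≈ 1.8 mA

Assume active. Base-emitter loop: I_B = (V_BB − V_BE)/(R_B + (β+1)R_E) = (3.6 − 0.7)/(270 + 201×0.27) = 0.00894 mA.
I_C = β·I_B = 200×0.00894 = 1.79 mA.
V_CE = V_CC − I_C·R_C − I_E·R_E = 6.2 − 1.79×1.5 − 1.8×0.27 = 3.03 V > V_CE(sat), so the active-region assumption holds.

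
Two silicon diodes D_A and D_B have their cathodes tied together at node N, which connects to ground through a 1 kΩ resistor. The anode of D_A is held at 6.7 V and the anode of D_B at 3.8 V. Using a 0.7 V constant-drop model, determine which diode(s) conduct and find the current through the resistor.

Assume both conduct. Then node N would need to be at both 6.7−0.7 = 6 V and 3.8−0.7 = 3.1 V, which is impossible.
Assume only D_A conducts: V_N = 6.7 − 0.7 = 6 V, so I_R = 6/1 = 6 mA.
Check D_B: its anode-to-cathode voltage is 3.8 − 6 = -2.2 V < 0.7 V, so it is off. The assumption is consistent.

Only D_A conducts; I_R ≈ 6 mA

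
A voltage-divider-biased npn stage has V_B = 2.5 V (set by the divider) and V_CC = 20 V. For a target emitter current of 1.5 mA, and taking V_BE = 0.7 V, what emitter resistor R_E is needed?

R_E ≈ 1.2 kΩ

V_E = V_B − V_BE = 2.5 − 0.7 = 1.8 V.
R_E = V_E / I_E = 1.8 / 1.5 = 1.2 kΩ.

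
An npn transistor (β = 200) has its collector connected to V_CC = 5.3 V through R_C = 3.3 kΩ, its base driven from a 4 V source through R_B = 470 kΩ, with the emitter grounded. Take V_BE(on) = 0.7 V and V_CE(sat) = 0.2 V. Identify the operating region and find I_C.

Assume active. Base-emitter loop: I_B = (V_BB − V_BE)/R_B = (4 − 0.7)/470 = 0.00702 mA.
I_C = β·I_B = 200×0.00702 = 1.4 mA.
V_CE = V_CC − I_C·R_C = 5.3 − 1.4×3.3 = 0.666 V > V_CE(sat), so the active-region assumption holds.

active; I_C ≈ 1.4 mA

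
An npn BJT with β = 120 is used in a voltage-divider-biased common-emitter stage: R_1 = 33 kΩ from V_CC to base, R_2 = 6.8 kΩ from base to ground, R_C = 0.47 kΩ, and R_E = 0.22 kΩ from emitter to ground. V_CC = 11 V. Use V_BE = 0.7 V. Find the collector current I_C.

I_C ≈ 4.4 mA

Thevenize the base divider: V_Th = V_CC·R_2/(R_1+R_2) = 11×6.8/39.8 = 1.88 V, R_Th = R_1‖R_2 = 5.64 kΩ.
Base-emitter loop: V_Th = I_B·R_Th + V_BE + (β+1)I_B·R_E, so I_B = (1.88 − 0.7) / (5.64 + 121×0.22) = 0.0366 mA.
I_C = β·I_B = 120×0.0366 = 4.39 mA, and I_E = (β+1)I_B = 4.42 mA.
V_CE = V_CC − I_C·R_C − I_E·R_E = 11 − 4.39×0.47 − 4.42×0.22 = 7.96 V.
V_CE = 7.96 V > 0.2 V confirms active-region operation.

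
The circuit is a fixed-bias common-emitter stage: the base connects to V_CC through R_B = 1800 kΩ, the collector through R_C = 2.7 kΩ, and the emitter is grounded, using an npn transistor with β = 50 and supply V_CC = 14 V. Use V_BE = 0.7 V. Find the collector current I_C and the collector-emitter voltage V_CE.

I_C ≈ 0.37 mA, V_CE ≈ 13 V

Base loop: V_CC = I_B·R_B + V_BE, so I_B = (14 − 0.7)/1800 kΩ = 0.00739 mA.
In the active region I_C = β·I_B = 50 × 0.00739 = 0.369 mA.
Collector loop: V_CE = V_CC − I_C·R_C = 14 − 0.369×2.7 = 13 V.
Since V_CE = 13 V > V_CE(sat) ≈ 0.2 V, the transistor is in the active region as assumed.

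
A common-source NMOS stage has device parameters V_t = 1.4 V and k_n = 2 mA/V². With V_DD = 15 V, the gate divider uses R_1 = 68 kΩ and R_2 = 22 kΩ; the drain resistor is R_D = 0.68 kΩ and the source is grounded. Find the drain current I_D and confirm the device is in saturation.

V_G = V_DD·R_2/(R_1+R_2) = 15×22/90 = 3.67 V. With the source grounded, V_GS = V_G = 3.67 V.
Assume saturation: I_D = (k_n/2)(V_GS − V_t)² = (2/2)×(3.67 − 1.4)² = 1×2.27² = 5.14 mA.
V_DS = V_DD − I_D·R_D = 15 − 5.14×0.68 = 11.5 V.
Saturation requires V_DS ≥ V_GS − V_t = 2.27 V; 11.5 ≥ 2.27 ✓.

I_D ≈ 5.1 mA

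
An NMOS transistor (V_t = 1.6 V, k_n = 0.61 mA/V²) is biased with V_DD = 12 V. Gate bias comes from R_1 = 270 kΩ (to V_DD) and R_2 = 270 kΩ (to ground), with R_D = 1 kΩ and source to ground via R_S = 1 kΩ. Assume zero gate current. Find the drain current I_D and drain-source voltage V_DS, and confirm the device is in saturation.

V_G = V_DD·R_2/(R_1+R_2) = 12×270/540 = 6 V.
Assume saturation: I_D = (k_n/2)(V_GS − V_t)² with V_GS = V_G − I_D·R_S = 6 − 1·I_D.
Substituting gives 0.305·I_D² − 3.68·I_D + 5.9 = 0, with roots I_D = 1.9 or 10.2 mA.
The root I_D = 10.2 mA gives V_GS = -4.18 V ≤ V_t, so take I_D = 1.9 mA.
Then V_GS = 4.1 V and V_DS = V_DD − I_D(R_D+R_S) = 12 − 1.9×2 = 8.2 V.
Saturation requires V_DS ≥ V_GS − V_t = 2.5 V; 8.2 ≥ 2.5 ✓.

I_D ≈ 1.9 mA, V_DS ≈ 8.2 V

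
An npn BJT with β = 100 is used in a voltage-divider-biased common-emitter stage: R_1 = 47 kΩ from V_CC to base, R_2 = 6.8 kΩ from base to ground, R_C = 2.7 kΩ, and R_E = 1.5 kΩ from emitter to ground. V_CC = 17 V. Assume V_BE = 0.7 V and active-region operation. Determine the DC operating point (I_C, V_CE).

I_C ≈ 0.92 mA, V_CE ≈ 13 V

Thevenize the base divider: V_Th = V_CC·R_2/(R_1+R_2) = 17×6.8/53.8 = 2.15 V, R_Th = R_1‖R_2 = 5.94 kΩ.
Base-emitter loop: V_Th = I_B·R_Th + V_BE + (β+1)I_B·R_E, so I_B = (2.15 − 0.7) / (5.94 + 101×1.5) = 0.0092 mA.
I_C = β·I_B = 100×0.0092 = 0.92 mA, and I_E = (β+1)I_B = 0.929 mA.
V_CE = V_CC − I_C·R_C − I_E·R_E = 17 − 0.92×2.7 − 0.929×1.5 = 13.1 V.
V_CE = 13.1 V > 0.2 V confirms active-region operation.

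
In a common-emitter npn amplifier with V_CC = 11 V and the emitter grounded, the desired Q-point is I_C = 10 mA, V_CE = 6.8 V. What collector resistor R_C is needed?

Collector loop: V_CC = I_C·R_C + V_CE.
R_C = (V_CC − V_CE)/I_C = (11 − 6.8)/10 = 0.42 kΩ.

R_C ≈ 0.42 kΩ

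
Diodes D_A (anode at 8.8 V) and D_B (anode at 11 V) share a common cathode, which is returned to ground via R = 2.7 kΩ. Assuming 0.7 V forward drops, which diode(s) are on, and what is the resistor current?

Only D_B conducts; I_R ≈ 3.8 mA

Assume both conduct. Then node N would need to be at both 8.8−0.7 = 8.1 V and 11−0.7 = 10.3 V, which is impossible.
Assume only D_B conducts: V_N = 11 − 0.7 = 10.3 V, so I_R = 10.3/2.7 = 3.81 mA.
Check D_A: its anode-to-cathode voltage is 8.8 − 10.3 = -1.5 V < 0.7 V, so it is off. The assumption is consistent.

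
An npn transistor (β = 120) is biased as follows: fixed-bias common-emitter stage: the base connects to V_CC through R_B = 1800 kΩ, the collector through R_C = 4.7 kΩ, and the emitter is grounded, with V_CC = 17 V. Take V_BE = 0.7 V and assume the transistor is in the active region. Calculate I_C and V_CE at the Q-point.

Base loop: V_CC = I_B·R_B + V_BE, so I_B = (17 − 0.7)/1800 kΩ = 0.00906 mA.
In the active region I_C = β·I_B = 120 × 0.00906 = 1.09 mA.
Collector loop: V_CE = V_CC − I_C·R_C = 17 − 1.09×4.7 = 11.9 V.
Since V_CE = 11.9 V > V_CE(sat) ≈ 0.2 V, the transistor is in the active region as assumed.

I_C ≈ 1.1 mA, V_CE ≈ 12 V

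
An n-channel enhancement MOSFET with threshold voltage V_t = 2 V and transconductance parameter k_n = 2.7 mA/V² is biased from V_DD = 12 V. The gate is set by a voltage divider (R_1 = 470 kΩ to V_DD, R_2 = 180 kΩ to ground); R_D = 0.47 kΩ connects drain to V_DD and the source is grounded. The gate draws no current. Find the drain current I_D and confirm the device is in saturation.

V_G = V_DD·R_2/(R_1+R_2) = 12×180/650 = 3.32 V. With the source grounded, V_GS = V_G = 3.32 V.
Assume saturation: I_D = (k_n/2)(V_GS − V_t)² = (2.7/2)×(3.32 − 2)² = 1.35×1.32² = 2.36 mA.
V_DS = V_DD − I_D·R_D = 12 − 2.36×0.47 = 10.9 V.
Saturation requires V_DS ≥ V_GS − V_t = 1.32 V; 10.9 ≥ 1.32 ✓.

I_D ≈ 2.4 mA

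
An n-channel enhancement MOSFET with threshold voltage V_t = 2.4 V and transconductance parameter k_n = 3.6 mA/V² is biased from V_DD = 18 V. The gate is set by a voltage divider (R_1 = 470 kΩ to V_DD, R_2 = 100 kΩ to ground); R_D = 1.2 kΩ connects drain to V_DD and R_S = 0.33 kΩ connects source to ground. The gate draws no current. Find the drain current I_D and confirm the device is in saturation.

I_D ≈ 0.58 mA

V_G = V_DD·R_2/(R_1+R_2) = 18×100/570 = 3.16 V.
Assume saturation: I_D = (k_n/2)(V_GS − V_t)² with V_GS = V_G − I_D·R_S = 3.16 − 0.33·I_D.
Substituting gives 0.196·I_D² − 1.9·I_D + 1.03 = 0, with roots I_D = 0.579 or 9.12 mA.
The root I_D = 9.12 mA gives V_GS = 0.15 V ≤ V_t, so take I_D = 0.579 mA.
Then V_GS = 2.97 V and V_DS = V_DD − I_D(R_D+R_S) = 18 − 0.579×1.53 = 17.1 V.
Saturation requires V_DS ≥ V_GS − V_t = 0.567 V; 17.1 ≥ 0.567 ✓.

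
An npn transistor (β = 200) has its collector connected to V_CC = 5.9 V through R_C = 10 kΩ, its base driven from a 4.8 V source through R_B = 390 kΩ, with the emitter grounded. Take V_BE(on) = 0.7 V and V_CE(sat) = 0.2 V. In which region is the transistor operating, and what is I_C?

Assume active: I_B = (4.8 − 0.7)/390 = 0.0105 mA, giving I_C = β·I_B = 2.1 mA.
But then V_CE = 5.9 − 2.1×10 = -15.1 V < V_CE(sat) = 0.2 V — impossible in the active region.
So the transistor is saturated. With V_CE = 0.2 V, I_C = (V_CC − 0.2)/R_C = 5.7/10 = 0.57 mA.
Check: β·I_B = 2.1 mA > I_C = 0.57 mA, confirming saturation.

saturation; I_C ≈ 0.57 mA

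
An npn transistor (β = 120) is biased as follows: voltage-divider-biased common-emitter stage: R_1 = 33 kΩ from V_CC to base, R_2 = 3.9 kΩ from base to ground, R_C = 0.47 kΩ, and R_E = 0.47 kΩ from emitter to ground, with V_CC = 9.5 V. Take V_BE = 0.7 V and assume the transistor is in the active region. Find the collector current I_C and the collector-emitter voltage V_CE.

Thevenize the base divider: V_Th = V_CC·R_2/(R_1+R_2) = 9.5×3.9/36.9 = 1 V, R_Th = R_1‖R_2 = 3.49 kΩ.
Base-emitter loop: V_Th = I_B·R_Th + V_BE + (β+1)I_B·R_E, so I_B = (1 − 0.7) / (3.49 + 121×0.47) = 0.00504 mA.
I_C = β·I_B = 120×0.00504 = 0.605 mA, and I_E = (β+1)I_B = 0.61 mA.
V_CE = V_CC − I_C·R_C − I_E·R_E = 9.5 − 0.605×0.47 − 0.61×0.47 = 8.93 V.
V_CE = 8.93 V > 0.2 V confirms active-region operation.

I_C ≈ 0.6 mA, V_CE ≈ 8.9 V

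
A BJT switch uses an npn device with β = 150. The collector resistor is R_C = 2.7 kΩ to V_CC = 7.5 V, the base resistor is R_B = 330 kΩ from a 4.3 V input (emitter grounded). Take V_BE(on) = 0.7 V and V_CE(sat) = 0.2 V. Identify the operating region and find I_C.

active; I_C ≈ 1.6 mA

Assume active. Base-emitter loop: I_B = (V_BB − V_BE)/R_B = (4.3 − 0.7)/330 = 0.0109 mA.
I_C = β·I_B = 150×0.0109 = 1.64 mA.
V_CE = V_CC − I_C·R_C = 7.5 − 1.64×2.7 = 3.08 V > V_CE(sat), so the active-region assumption holds.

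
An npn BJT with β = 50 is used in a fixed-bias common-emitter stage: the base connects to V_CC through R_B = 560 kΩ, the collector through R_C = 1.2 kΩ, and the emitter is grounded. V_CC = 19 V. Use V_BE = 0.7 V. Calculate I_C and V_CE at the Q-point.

Base loop: V_CC = I_B·R_B + V_BE, so I_B = (19 − 0.7)/560 kΩ = 0.0327 mA.
In the active region I_C = β·I_B = 50 × 0.0327 = 1.63 mA.
Collector loop: V_CE = V_CC − I_C·R_C = 19 − 1.63×1.2 = 17 V.
Since V_CE = 17 V > V_CE(sat) ≈ 0.2 V, the transistor is in the active region as assumed.

I_C ≈ 1.6 mA, V_CE ≈ 17 V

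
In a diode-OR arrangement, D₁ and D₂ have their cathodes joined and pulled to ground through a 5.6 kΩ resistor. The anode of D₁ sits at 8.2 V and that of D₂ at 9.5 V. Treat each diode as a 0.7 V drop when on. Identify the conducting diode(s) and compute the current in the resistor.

Assume both conduct. Then node N would need to be at both 8.2−0.7 = 7.5 V and 9.5−0.7 = 8.8 V, which is impossible.
Assume only D₂ conducts: V_N = 9.5 − 0.7 = 8.8 V, so I_R = 8.8/5.6 = 1.57 mA.
Check D₁: its anode-to-cathode voltage is 8.2 − 8.8 = -0.6 V < 0.7 V, so it is off. The assumption is consistent.

Only D₂ conducts; I_R ≈ 1.6 mA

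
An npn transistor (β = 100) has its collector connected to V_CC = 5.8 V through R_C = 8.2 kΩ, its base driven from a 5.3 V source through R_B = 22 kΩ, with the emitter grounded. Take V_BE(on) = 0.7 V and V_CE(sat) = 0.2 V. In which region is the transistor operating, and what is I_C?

Assume active: I_B = (5.3 − 0.7)/22 = 0.209 mA, giving I_C = β·I_B = 20.9 mA.
But then V_CE = 5.8 − 20.9×8.2 = -166 V < V_CE(sat) = 0.2 V — impossible in the active region.
So the transistor is saturated. With V_CE = 0.2 V, I_C = (V_CC − 0.2)/R_C = 5.6/8.2 = 0.683 mA.
Check: β·I_B = 20.9 mA > I_C = 0.683 mA, confirming saturation.

saturation; I_C ≈ 0.68 mA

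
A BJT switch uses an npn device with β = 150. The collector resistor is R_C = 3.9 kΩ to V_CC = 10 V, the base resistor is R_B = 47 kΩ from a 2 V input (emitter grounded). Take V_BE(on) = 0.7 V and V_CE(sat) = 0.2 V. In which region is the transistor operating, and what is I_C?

saturation; I_C ≈ 2.5 mA

Assume active: I_B = (2 − 0.7)/47 = 0.0277 mA, giving I_C = β·I_B = 4.15 mA.
But then V_CE = 10 − 4.15×3.9 = -6.18 V < V_CE(sat) = 0.2 V — impossible in the active region.
So the transistor is saturated. With V_CE = 0.2 V, I_C = (V_CC − 0.2)/R_C = 9.8/3.9 = 2.51 mA.
Check: β·I_B = 4.15 mA > I_C = 2.51 mA, confirming saturation.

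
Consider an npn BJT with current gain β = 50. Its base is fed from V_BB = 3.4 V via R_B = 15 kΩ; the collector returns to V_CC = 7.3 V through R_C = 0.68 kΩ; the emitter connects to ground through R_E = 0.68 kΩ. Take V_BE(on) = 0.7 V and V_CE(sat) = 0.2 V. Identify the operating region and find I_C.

active; I_C ≈ 2.7 mA

Assume active. Base-emitter loop: I_B = (V_BB − V_BE)/(R_B + (β+1)R_E) = (3.4 − 0.7)/(15 + 51×0.68) = 0.0543 mA.
I_C = β·I_B = 50×0.0543 = 2.72 mA.
V_CE = V_CC − I_C·R_C − I_E·R_E = 7.3 − 2.72×0.68 − 2.77×0.68 = 3.57 V > V_CE(sat), so the active-region assumption holds.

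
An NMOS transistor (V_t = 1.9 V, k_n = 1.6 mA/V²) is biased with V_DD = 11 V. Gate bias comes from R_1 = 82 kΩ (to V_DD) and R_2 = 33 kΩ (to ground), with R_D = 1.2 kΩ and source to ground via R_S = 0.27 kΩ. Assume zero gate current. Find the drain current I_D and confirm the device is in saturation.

I_D ≈ 0.85 mA

V_G = V_DD·R_2/(R_1+R_2) = 11×33/115 = 3.16 V.
Assume saturation: I_D = (k_n/2)(V_GS − V_t)² with V_GS = V_G − I_D·R_S = 3.16 − 0.27·I_D.
Substituting gives 0.0583·I_D² − 1.54·I_D + 1.26 = 0, with roots I_D = 0.846 or 25.6 mA.
The root I_D = 25.6 mA gives V_GS = -3.76 V ≤ V_t, so take I_D = 0.846 mA.
Then V_GS = 2.93 V and V_DS = V_DD − I_D(R_D+R_S) = 11 − 0.846×1.47 = 9.76 V.
Saturation requires V_DS ≥ V_GS − V_t = 1.03 V; 9.76 ≥ 1.03 ✓.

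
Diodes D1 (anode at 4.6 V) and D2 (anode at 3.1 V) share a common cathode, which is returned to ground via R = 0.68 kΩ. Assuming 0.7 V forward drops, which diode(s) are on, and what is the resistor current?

Only D1 conducts; I_R ≈ 5.7 mA

Assume both conduct. Then node N would need to be at both 4.6−0.7 = 3.9 V and 3.1−0.7 = 2.4 V, which is impossible.
Assume only D1 conducts: V_N = 4.6 − 0.7 = 3.9 V, so I_R = 3.9/0.68 = 5.74 mA.
Check D2: its anode-to-cathode voltage is 3.1 − 3.9 = -0.8 V < 0.7 V, so it is off. The assumption is consistent.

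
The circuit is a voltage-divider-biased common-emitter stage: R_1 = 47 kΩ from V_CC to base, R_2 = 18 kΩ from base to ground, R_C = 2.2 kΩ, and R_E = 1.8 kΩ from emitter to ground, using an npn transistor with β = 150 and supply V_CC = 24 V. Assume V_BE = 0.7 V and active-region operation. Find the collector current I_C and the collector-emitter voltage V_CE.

Thevenize the base divider: V_Th = V_CC·R_2/(R_1+R_2) = 24×18/65 = 6.65 V, R_Th = R_1‖R_2 = 13 kΩ.
Base-emitter loop: V_Th = I_B·R_Th + V_BE + (β+1)I_B·R_E, so I_B = (6.65 − 0.7) / (13 + 151×1.8) = 0.0209 mA.
I_C = β·I_B = 150×0.0209 = 3.13 mA, and I_E = (β+1)I_B = 3.15 mA.
V_CE = V_CC − I_C·R_C − I_E·R_E = 24 − 3.13×2.2 − 3.15×1.8 = 11.4 V.
V_CE = 11.4 V > 0.2 V confirms active-region operation.

I_C ≈ 3.1 mA, V_CE ≈ 11 V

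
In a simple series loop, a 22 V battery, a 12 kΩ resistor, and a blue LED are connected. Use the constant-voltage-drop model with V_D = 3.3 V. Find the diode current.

I ≈ 1.6 mA

KVL around the loop: 22 = V_D + I·R = 3.3 + I × 12 kΩ.
So I = (22 − 3.3) / 12 kΩ = 18.7 / 12 = 1.56 mA.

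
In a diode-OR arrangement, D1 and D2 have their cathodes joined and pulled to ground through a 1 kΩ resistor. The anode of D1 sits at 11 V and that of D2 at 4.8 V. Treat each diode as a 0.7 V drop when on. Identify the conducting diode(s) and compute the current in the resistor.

Only D1 conducts; I_R ≈ 10 mA

Assume both conduct. Then node N would need to be at both 11−0.7 = 10.3 V and 4.8−0.7 = 4.1 V, which is impossible.
Assume only D1 conducts: V_N = 11 − 0.7 = 10.3 V, so I_R = 10.3/1 = 10.3 mA.
Check D2: its anode-to-cathode voltage is 4.8 − 10.3 = -5.5 V < 0.7 V, so it is off. The assumption is consistent.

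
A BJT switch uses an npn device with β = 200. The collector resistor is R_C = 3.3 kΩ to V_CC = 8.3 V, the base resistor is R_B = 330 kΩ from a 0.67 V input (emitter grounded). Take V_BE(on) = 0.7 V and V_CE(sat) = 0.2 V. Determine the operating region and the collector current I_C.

V_BB = 0.67 V ≤ V_BE(on) = 0.7 V, so the base-emitter junction is not forward biased.
The transistor is in cutoff: I_B = I_C = 0.

cutoff; I_C ≈ 0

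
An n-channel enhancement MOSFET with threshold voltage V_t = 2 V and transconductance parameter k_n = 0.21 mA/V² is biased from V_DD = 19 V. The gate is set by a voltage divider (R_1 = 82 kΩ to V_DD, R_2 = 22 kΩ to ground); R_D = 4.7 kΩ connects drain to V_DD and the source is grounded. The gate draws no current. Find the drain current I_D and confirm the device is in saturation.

V_G = V_DD·R_2/(R_1+R_2) = 19×22/104 = 4.02 V. With the source grounded, V_GS = V_G = 4.02 V.
Assume saturation: I_D = (k_n/2)(V_GS − V_t)² = (0.21/2)×(4.02 − 2)² = 0.105×2.02² = 0.428 mA.
V_DS = V_DD − I_D·R_D = 19 − 0.428×4.7 = 17 V.
Saturation requires V_DS ≥ V_GS − V_t = 2.02 V; 17 ≥ 2.02 ✓.

I_D ≈ 0.43 mA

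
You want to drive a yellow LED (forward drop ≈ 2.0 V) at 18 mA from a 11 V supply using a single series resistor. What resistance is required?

R ≈ 0.5 kΩ

The resistor drops V_S − V_D = 11 − 2.0 = 9 V at 18 mA.
R = 9 V / 18 mA = 0.5 kΩ.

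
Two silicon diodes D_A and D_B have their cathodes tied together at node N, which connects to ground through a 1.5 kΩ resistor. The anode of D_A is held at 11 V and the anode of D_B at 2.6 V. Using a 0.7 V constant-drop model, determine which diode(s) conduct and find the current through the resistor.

Only D_A conducts; I_R ≈ 6.9 mA

Assume both conduct. Then node N would need to be at both 11−0.7 = 10.3 V and 2.6−0.7 = 1.9 V, which is impossible.
Assume only D_A conducts: V_N = 11 − 0.7 = 10.3 V, so I_R = 10.3/1.5 = 6.87 mA.
Check D_B: its anode-to-cathode voltage is 2.6 − 10.3 = -7.7 V < 0.7 V, so it is off. The assumption is consistent.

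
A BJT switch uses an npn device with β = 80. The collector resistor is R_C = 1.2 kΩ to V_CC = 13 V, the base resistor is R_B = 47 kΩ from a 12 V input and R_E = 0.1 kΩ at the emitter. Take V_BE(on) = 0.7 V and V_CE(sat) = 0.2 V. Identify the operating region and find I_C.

Assume active: I_B = (12 − 0.7)/(47 + 81×0.1) = 0.205 mA, I_C = β·I_B = 16.4 mA.
Then V_CE = 13 − 16.4×1.2 − 16.6×0.1 = -8.35 V < 0.2 V — the active assumption fails.
Re-solve with V_CE = 0.2 V. KCL at the emitter: V_E/R_E = (V_BB−0.7−V_E)/R_B + (V_CC−0.2−V_E)/R_C, giving V_E = 1 V.
I_C = (V_CC − 0.2 − V_E)/R_C = (12.8 − 1)/1.2 = 9.83 mA.
Check: I_B = (11.3 − 1)/47 = 0.219 mA, and β·I_B = 17.5 mA > I_C, confirming saturation.

saturation; I_C ≈ 9.8 mA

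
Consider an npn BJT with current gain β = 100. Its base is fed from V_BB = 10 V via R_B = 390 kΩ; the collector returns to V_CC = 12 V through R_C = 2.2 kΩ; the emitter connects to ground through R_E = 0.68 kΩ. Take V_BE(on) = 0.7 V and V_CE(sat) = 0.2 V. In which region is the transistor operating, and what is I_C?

active; I_C ≈ 2 mA

Assume active. Base-emitter loop: I_B = (V_BB − V_BE)/(R_B + (β+1)R_E) = (10 − 0.7)/(390 + 101×0.68) = 0.0203 mA.
I_C = β·I_B = 100×0.0203 = 2.03 mA.
V_CE = V_CC − I_C·R_C − I_E·R_E = 12 − 2.03×2.2 − 2.05×0.68 = 6.15 V > V_CE(sat), so the active-region assumption holds.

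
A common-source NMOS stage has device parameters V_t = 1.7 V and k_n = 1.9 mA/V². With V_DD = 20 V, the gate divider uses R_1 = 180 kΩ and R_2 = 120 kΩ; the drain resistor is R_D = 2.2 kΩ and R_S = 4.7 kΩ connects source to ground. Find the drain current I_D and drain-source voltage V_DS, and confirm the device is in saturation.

V_G = V_DD·R_2/(R_1+R_2) = 20×120/300 = 8 V.
Assume saturation: I_D = (k_n/2)(V_GS − V_t)² with V_GS = V_G − I_D·R_S = 8 − 4.7·I_D.
Substituting gives 21·I_D² − 57.3·I_D + 37.7 = 0, with roots I_D = 1.11 or 1.62 mA.
The root I_D = 1.62 mA gives V_GS = 0.395 V ≤ V_t, so take I_D = 1.11 mA.
Then V_GS = 2.78 V and V_DS = V_DD − I_D(R_D+R_S) = 20 − 1.11×6.9 = 12.3 V.
Saturation requires V_DS ≥ V_GS − V_t = 1.08 V; 12.3 ≥ 1.08 ✓.

I_D ≈ 1.1 mA, V_DS ≈ 12 V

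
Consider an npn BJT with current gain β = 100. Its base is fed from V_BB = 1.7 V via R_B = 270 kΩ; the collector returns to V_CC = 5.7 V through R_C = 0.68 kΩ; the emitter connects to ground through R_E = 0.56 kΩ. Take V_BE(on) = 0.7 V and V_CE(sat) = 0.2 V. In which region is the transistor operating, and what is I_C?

active; I_C ≈ 0.31 mA

Assume active. Base-emitter loop: I_B = (V_BB − V_BE)/(R_B + (β+1)R_E) = (1.7 − 0.7)/(270 + 101×0.56) = 0.00306 mA.
I_C = β·I_B = 100×0.00306 = 0.306 mA.
V_CE = V_CC − I_C·R_C − I_E·R_E = 5.7 − 0.306×0.68 − 0.309×0.56 = 5.32 V > V_CE(sat), so the active-region assumption holds.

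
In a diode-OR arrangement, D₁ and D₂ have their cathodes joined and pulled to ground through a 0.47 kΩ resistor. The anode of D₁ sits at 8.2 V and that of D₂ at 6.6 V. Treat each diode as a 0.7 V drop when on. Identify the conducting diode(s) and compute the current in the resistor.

Only D₁ conducts; I_R ≈ 16 mA

Assume both conduct. Then node N would need to be at both 8.2−0.7 = 7.5 V and 6.6−0.7 = 5.9 V, which is impossible.
Assume only D₁ conducts: V_N = 8.2 − 0.7 = 7.5 V, so I_R = 7.5/0.47 = 16 mA.
Check D₂: its anode-to-cathode voltage is 6.6 − 7.5 = -0.9 V < 0.7 V, so it is off. The assumption is consistent.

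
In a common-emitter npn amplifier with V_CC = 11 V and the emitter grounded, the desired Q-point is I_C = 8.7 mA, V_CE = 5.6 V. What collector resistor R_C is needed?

Collector loop: V_CC = I_C·R_C + V_CE.
R_C = (V_CC − V_CE)/I_C = (11 − 5.6)/8.7 = 0.621 kΩ.

R_C ≈ 0.62 kΩ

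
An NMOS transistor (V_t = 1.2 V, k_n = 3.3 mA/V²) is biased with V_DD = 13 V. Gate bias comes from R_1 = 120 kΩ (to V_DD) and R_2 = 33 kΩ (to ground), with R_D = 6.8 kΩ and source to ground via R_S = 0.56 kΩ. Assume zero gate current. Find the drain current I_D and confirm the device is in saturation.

I_D ≈ 1.3 mA

V_G = V_DD·R_2/(R_1+R_2) = 13×33/153 = 2.8 V.
Assume saturation: I_D = (k_n/2)(V_GS − V_t)² with V_GS = V_G − I_D·R_S = 2.8 − 0.56·I_D.
Substituting gives 0.517·I_D² − 3.96·I_D + 4.24 = 0, with roots I_D = 1.29 or 6.37 mA.
The root I_D = 6.37 mA gives V_GS = -0.765 V ≤ V_t, so take I_D = 1.29 mA.
Then V_GS = 2.08 V and V_DS = V_DD − I_D(R_D+R_S) = 13 − 1.29×7.36 = 3.53 V.
Saturation requires V_DS ≥ V_GS − V_t = 0.883 V; 3.53 ≥ 0.883 ✓.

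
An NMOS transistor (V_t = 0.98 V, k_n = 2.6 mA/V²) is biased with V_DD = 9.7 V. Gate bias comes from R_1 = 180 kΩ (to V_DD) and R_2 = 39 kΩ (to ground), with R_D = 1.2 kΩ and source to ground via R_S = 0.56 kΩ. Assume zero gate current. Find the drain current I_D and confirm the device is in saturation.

I_D ≈ 0.38 mA

V_G = V_DD·R_2/(R_1+R_2) = 9.7×39/219 = 1.73 V.
Assume saturation: I_D = (k_n/2)(V_GS − V_t)² with V_GS = V_G − I_D·R_S = 1.73 − 0.56·I_D.
Substituting gives 0.408·I_D² − 2.09·I_D + 0.726 = 0, with roots I_D = 0.375 or 4.75 mA.
The root I_D = 4.75 mA gives V_GS = -0.931 V ≤ V_t, so take I_D = 0.375 mA.
Then V_GS = 1.52 V and V_DS = V_DD − I_D(R_D+R_S) = 9.7 − 0.375×1.76 = 9.04 V.
Saturation requires V_DS ≥ V_GS − V_t = 0.537 V; 9.04 ≥ 0.537 ✓.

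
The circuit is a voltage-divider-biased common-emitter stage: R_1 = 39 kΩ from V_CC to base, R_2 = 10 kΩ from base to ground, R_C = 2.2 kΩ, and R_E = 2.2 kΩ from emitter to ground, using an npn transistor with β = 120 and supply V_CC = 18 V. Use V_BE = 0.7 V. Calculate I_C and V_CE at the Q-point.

Thevenize the base divider: V_Th = V_CC·R_2/(R_1+R_2) = 18×10/49 = 3.67 V, R_Th = R_1‖R_2 = 7.96 kΩ.
Base-emitter loop: V_Th = I_B·R_Th + V_BE + (β+1)I_B·R_E, so I_B = (3.67 − 0.7) / (7.96 + 121×2.2) = 0.0108 mA.
I_C = β·I_B = 120×0.0108 = 1.3 mA, and I_E = (β+1)I_B = 1.31 mA.
V_CE = V_CC − I_C·R_C − I_E·R_E = 18 − 1.3×2.2 − 1.31×2.2 = 12.2 V.
V_CE = 12.2 V > 0.2 V confirms active-region operation.

I_C ≈ 1.3 mA, V_CE ≈ 12 V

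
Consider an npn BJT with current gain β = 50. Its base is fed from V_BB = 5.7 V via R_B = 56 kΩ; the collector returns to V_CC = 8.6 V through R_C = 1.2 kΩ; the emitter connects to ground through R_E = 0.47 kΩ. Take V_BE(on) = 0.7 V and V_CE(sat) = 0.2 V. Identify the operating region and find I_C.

Assume active. Base-emitter loop: I_B = (V_BB − V_BE)/(R_B + (β+1)R_E) = (5.7 − 0.7)/(56 + 51×0.47) = 0.0625 mA.
I_C = β·I_B = 50×0.0625 = 3.13 mA.
V_CE = V_CC − I_C·R_C − I_E·R_E = 8.6 − 3.13×1.2 − 3.19×0.47 = 3.35 V > V_CE(sat), so the active-region assumption holds.

active; I_C ≈ 3.1 mA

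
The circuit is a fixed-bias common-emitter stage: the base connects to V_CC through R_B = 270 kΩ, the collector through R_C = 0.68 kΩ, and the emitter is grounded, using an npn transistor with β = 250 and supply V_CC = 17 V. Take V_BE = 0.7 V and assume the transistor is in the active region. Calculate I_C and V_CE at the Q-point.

Base loop: V_CC = I_B·R_B + V_BE, so I_B = (17 − 0.7)/270 kΩ = 0.0604 mA.
In the active region I_C = β·I_B = 250 × 0.0604 = 15.1 mA.
Collector loop: V_CE = V_CC − I_C·R_C = 17 − 15.1×0.68 = 6.74 V.
Since V_CE = 6.74 V > V_CE(sat) ≈ 0.2 V, the transistor is in the active region as assumed.

I_C ≈ 15 mA, V_CE ≈ 6.7 V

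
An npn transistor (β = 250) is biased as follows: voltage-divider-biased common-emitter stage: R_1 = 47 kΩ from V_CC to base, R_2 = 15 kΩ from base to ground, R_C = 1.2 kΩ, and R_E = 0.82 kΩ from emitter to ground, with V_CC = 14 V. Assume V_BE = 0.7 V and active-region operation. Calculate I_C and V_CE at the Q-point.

Thevenize the base divider: V_Th = V_CC·R_2/(R_1+R_2) = 14×15/62 = 3.39 V, R_Th = R_1‖R_2 = 11.4 kΩ.
Base-emitter loop: V_Th = I_B·R_Th + V_BE + (β+1)I_B·R_E, so I_B = (3.39 − 0.7) / (11.4 + 251×0.82) = 0.0124 mA.
I_C = β·I_B = 250×0.0124 = 3.09 mA, and I_E = (β+1)I_B = 3.11 mA.
V_CE = V_CC − I_C·R_C − I_E·R_E = 14 − 3.09×1.2 − 3.11×0.82 = 7.74 V.
V_CE = 7.74 V > 0.2 V confirms active-region operation.

I_C ≈ 3.1 mA, V_CE ≈ 7.7 V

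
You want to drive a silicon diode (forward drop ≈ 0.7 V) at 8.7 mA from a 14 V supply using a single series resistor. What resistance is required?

The resistor drops V_S − V_D = 14 − 0.7 = 13.3 V at 8.7 mA.
R = 13.3 V / 8.7 mA = 1.53 kΩ.

R ≈ 1.5 kΩ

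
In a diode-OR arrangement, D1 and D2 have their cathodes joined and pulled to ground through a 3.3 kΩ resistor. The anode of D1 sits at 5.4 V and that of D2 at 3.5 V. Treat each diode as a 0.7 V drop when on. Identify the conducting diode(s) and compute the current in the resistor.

Only D1 conducts; I_R ≈ 1.4 mA

Assume both conduct. Then node N would need to be at both 5.4−0.7 = 4.7 V and 3.5−0.7 = 2.8 V, which is impossible.
Assume only D1 conducts: V_N = 5.4 − 0.7 = 4.7 V, so I_R = 4.7/3.3 = 1.42 mA.
Check D2: its anode-to-cathode voltage is 3.5 − 4.7 = -1.2 V < 0.7 V, so it is off. The assumption is consistent.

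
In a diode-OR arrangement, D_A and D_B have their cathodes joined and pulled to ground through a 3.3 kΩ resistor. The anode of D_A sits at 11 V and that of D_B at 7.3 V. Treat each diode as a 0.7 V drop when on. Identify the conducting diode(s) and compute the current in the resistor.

Assume both conduct. Then node N would need to be at both 11−0.7 = 10.3 V and 7.3−0.7 = 6.6 V, which is impossible.
Assume only D_A conducts: V_N = 11 − 0.7 = 10.3 V, so I_R = 10.3/3.3 = 3.12 mA.
Check D_B: its anode-to-cathode voltage is 7.3 − 10.3 = -3 V < 0.7 V, so it is off. The assumption is consistent.

Only D_A conducts; I_R ≈ 3.1 mA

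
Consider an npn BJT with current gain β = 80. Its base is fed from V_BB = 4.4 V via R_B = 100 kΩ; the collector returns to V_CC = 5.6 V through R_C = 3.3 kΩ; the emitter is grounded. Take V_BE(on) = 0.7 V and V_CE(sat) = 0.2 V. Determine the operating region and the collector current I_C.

saturation; I_C ≈ 1.6 mA

Assume active: I_B = (4.4 − 0.7)/100 = 0.037 mA, giving I_C = β·I_B = 2.96 mA.
But then V_CE = 5.6 − 2.96×3.3 = -4.17 V < V_CE(sat) = 0.2 V — impossible in the active region.
So the transistor is saturated. With V_CE = 0.2 V, I_C = (V_CC − 0.2)/R_C = 5.4/3.3 = 1.64 mA.
Check: β·I_B = 2.96 mA > I_C = 1.64 mA, confirming saturation.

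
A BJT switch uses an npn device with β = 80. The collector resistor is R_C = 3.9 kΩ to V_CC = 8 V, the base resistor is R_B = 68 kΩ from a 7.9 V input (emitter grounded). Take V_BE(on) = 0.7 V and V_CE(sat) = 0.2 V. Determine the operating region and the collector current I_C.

saturation; I_C ≈ 2 mA

Assume active: I_B = (7.9 − 0.7)/68 = 0.106 mA, giving I_C = β·I_B = 8.47 mA.
But then V_CE = 8 − 8.47×3.9 = -25 V < V_CE(sat) = 0.2 V — impossible in the active region.
So the transistor is saturated. With V_CE = 0.2 V, I_C = (V_CC − 0.2)/R_C = 7.8/3.9 = 2 mA.
Check: β·I_B = 8.47 mA > I_C = 2 mA, confirming saturation.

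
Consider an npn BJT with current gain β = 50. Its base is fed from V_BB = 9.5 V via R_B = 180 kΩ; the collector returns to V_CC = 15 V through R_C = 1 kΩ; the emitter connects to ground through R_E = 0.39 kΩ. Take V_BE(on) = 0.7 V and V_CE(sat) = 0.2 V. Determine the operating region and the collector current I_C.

active; I_C ≈ 2.2 mA

Assume active. Base-emitter loop: I_B = (V_BB − V_BE)/(R_B + (β+1)R_E) = (9.5 − 0.7)/(180 + 51×0.39) = 0.044 mA.
I_C = β·I_B = 50×0.044 = 2.2 mA.
V_CE = V_CC − I_C·R_C − I_E·R_E = 15 − 2.2×1 − 2.25×0.39 = 11.9 V > V_CE(sat), so the active-region assumption holds.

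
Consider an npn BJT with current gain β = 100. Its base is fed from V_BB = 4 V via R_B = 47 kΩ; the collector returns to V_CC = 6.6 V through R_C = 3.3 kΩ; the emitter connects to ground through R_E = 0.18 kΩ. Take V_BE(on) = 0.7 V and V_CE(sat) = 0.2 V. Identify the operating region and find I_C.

Assume active: I_B = (4 − 0.7)/(47 + 101×0.18) = 0.0506 mA, I_C = β·I_B = 5.06 mA.
Then V_CE = 6.6 − 5.06×3.3 − 5.11×0.18 = -11 V < 0.2 V — the active assumption fails.
Re-solve with V_CE = 0.2 V. KCL at the emitter: V_E/R_E = (V_BB−0.7−V_E)/R_B + (V_CC−0.2−V_E)/R_C, giving V_E = 0.342 V.
I_C = (V_CC − 0.2 − V_E)/R_C = (6.4 − 0.342)/3.3 = 1.84 mA.
Check: I_B = (3.3 − 0.342)/47 = 0.0629 mA, and β·I_B = 6.29 mA > I_C, confirming saturation.

saturation; I_C ≈ 1.8 mA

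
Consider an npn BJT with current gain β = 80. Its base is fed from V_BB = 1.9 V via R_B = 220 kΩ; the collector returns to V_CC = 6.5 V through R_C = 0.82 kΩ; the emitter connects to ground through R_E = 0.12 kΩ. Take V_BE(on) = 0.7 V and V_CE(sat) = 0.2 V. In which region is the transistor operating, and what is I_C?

Assume active. Base-emitter loop: I_B = (V_BB − V_BE)/(R_B + (β+1)R_E) = (1.9 − 0.7)/(220 + 81×0.12) = 0.00522 mA.
I_C = β·I_B = 80×0.00522 = 0.418 mA.
V_CE = V_CC − I_C·R_C − I_E·R_E = 6.5 − 0.418×0.82 − 0.423×0.12 = 6.11 V > V_CE(sat), so the active-region assumption holds.

active; I_C ≈ 0.42 mA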